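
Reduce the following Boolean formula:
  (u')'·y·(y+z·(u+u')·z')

u·y

(u')'·y·(y+z·(u+u')·z')
= (u')'·y·(y+z·z')   (complement / identity)
= (u')'·y·y   (complement / identity)
= (u')'·y   (idempotence)
= u·y   (double negation)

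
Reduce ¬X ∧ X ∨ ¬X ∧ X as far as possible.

False

¬X ∧ X ∨ ¬X ∧ X
= ¬X ∧ X   — idempotence
= False   — complement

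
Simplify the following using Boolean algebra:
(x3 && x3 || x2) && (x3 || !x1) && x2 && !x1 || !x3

x2 && !x1 || !x3

(x3 && x3 || x2) && (x3 || !x1) && x2 && !x1 || !x3
= (x3 || x2) && (x3 || !x1) && x2 && !x1 || !x3   — idempotence
= (x2 && !x1 || x3) && x2 && !x1 || !x3   — distribution
= x2 && !x1 || !x3   — absorption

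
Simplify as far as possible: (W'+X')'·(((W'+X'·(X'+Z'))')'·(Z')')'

W·X

(W'+X')'·(((W'+X'·(X'+Z'))')'·(Z')')'
= (W'+X')'·(((W'+X')')'·(Z')')'
= W·X·(((W'+X')')'·(Z')')'
= W·X·((W'+X')'+Z')
= W·X·(W·X+Z')
= W·X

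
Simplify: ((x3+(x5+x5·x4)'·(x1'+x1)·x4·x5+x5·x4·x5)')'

x3+x4·x5

((x3+(x5+x5·x4)'·(x1'+x1)·x4·x5+x5·x4·x5)')'
= ((x3+(x5+x5·x4)'·x4·x5+x5·x4·x5)')'
= ((x3+x5'·x4·x5+x5·x4·x5)')'
= ((x3+x4·x5)')'
= x3+x4·x5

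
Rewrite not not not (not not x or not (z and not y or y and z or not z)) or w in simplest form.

not not not (not not x or not (z and not y or y and z or not z)) or w
= not not (not x and (z and not y or y and z or not z)) or w   — De Morgan
= not not (not x and (z or not z)) or w   — distribution
= not not not x or w   — complement / identity
= not x or w   — double negation

not x or w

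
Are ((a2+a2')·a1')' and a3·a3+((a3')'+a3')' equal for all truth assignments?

No

E1: ((a2+a2')·a1')'
    = (a1')'
    = a1
E2: a3·a3+((a3')'+a3')'
    = a3·a3+a3'·a3
    = a3
These differ: at a1=1, a2=0, a3=0, E1 = 1 but E2 = 0.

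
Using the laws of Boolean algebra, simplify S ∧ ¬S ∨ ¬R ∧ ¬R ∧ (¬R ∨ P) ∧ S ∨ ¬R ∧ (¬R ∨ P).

¬R

S ∧ ¬S ∨ ¬R ∧ ¬R ∧ (¬R ∨ P) ∧ S ∨ ¬R ∧ (¬R ∨ P)
= S ∧ ¬S ∨ ¬R ∧ (¬R ∨ P) ∧ S ∨ ¬R ∧ (¬R ∨ P)   — idempotence
= ¬R ∧ (¬R ∨ P) ∧ S ∨ ¬R ∧ (¬R ∨ P)   — complement / identity
= ¬R ∧ (¬R ∨ P)   — absorption
= ¬R   — absorption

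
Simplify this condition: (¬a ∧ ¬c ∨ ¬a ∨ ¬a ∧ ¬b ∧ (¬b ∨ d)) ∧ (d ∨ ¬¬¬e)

(¬a ∧ ¬c ∨ ¬a ∨ ¬a ∧ ¬b ∧ (¬b ∨ d)) ∧ (d ∨ ¬¬¬e)
= (¬a ∧ ¬c ∨ ¬a ∨ ¬a ∧ ¬b) ∧ (d ∨ ¬¬¬e)   — absorption
= (¬a ∧ ¬c ∨ ¬a ∨ ¬a ∧ ¬b) ∧ (d ∨ ¬e)   — double negation
= (¬a ∧ ¬c ∨ ¬a) ∧ (d ∨ ¬e)   — absorption
= ¬a ∧ (d ∨ ¬e)   — absorption

¬a ∧ (d ∨ ¬e)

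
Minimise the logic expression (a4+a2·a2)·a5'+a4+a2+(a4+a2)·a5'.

(a4+a2·a2)·a5'+a4+a2+(a4+a2)·a5'
= (a4+a2)·a5'+a4+a2+(a4+a2)·a5'
= (a4+a2)·a5'+a4+a2
= a4+a2

a4+a2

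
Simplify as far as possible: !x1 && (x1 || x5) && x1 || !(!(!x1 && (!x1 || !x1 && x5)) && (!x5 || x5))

!x1 && (x1 || x5) && x1 || !(!(!x1 && (!x1 || !x1 && x5)) && (!x5 || x5))
= !x1 && x1 || !(!(!x1 && (!x1 || !x1 && x5)) && (!x5 || x5))   [absorption]
= !x1 && x1 || !!(!x1 && (!x1 || !x1 && x5))   [complement / identity]
= !x1 && x1 || !!(!x1 && !x1)   [absorption]
= !x1 && x1 || !x1 && !x1   [double negation]
= !x1   [distribution]

!x1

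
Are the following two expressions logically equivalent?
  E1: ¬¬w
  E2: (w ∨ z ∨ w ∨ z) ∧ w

Yes

E1: ¬¬w
    = w   (double negation)
E2: (w ∨ z ∨ w ∨ z) ∧ w
    = (w ∨ z) ∧ w   (idempotence)
    = w   (absorption)
Both reduce to w, so they are equivalent.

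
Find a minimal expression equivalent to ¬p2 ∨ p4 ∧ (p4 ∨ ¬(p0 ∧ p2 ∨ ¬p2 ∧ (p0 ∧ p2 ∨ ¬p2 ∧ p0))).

¬p2 ∨ p4

¬p2 ∨ p4 ∧ (p4 ∨ ¬(p0 ∧ p2 ∨ ¬p2 ∧ (p0 ∧ p2 ∨ ¬p2 ∧ p0)))
= ¬p2 ∨ p4 ∧ (p4 ∨ ¬(p0 ∧ p2 ∨ ¬p2 ∧ p0))   — distribution
= ¬p2 ∨ p4 ∧ (p4 ∨ ¬((p2 ∨ ¬p2) ∧ p0))   — distribution
= ¬p2 ∨ p4 ∧ (p4 ∨ ¬p0)   — complement / identity
= ¬p2 ∨ p4   — absorption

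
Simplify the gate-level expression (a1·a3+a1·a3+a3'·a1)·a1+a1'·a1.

(a1·a3+a1·a3+a3'·a1)·a1+a1'·a1
= (a1·a3+a1)·a1+a1'·a1
= a1·a1+a1'·a1
= a1

a1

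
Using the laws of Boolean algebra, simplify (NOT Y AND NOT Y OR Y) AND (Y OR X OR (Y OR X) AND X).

Y OR X

(NOT Y AND NOT Y OR Y) AND (Y OR X OR (Y OR X) AND X)
= (NOT Y AND NOT Y OR Y) AND (Y OR X)   — absorption
= (NOT Y OR Y) AND (Y OR X)   — idempotence
= Y OR X   — complement / identity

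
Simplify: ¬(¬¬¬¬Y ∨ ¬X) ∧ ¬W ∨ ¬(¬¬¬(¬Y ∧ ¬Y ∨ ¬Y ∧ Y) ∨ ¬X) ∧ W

¬Y ∧ X

¬(¬¬¬¬Y ∨ ¬X) ∧ ¬W ∨ ¬(¬¬¬(¬Y ∧ ¬Y ∨ ¬Y ∧ Y) ∨ ¬X) ∧ W
= ¬(¬¬¬¬Y ∨ ¬X) ∧ ¬W ∨ ¬(¬¬¬¬Y ∨ ¬X) ∧ W   (distribution)
= ¬(¬¬¬¬Y ∨ ¬X)   (distribution)
= ¬(¬¬Y ∨ ¬X)   (double negation)
= ¬Y ∧ X   (De Morgan)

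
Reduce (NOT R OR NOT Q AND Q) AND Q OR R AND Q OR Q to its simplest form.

(NOT R OR NOT Q AND Q) AND Q OR R AND Q OR Q
= NOT R AND Q OR R AND Q OR Q   (complement / identity)
= Q OR Q   (distribution)
= Q   (idempotence)

Q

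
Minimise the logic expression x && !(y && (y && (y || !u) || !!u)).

x && !y

x && !(y && (y && (y || !u) || !!u))
= x && !(y && (y && (y || !u) || u))   (double negation)
= x && !(y && (y || u))   (absorption)
= x && !y   (absorption)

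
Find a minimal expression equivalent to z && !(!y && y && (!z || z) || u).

z && !u

z && !(!y && y && (!z || z) || u)
= z && !(!y && y || u)
= z && !u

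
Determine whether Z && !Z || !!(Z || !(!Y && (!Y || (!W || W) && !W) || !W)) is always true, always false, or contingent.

contingent

Z && !Z || !!(Z || !(!Y && (!Y || (!W || W) && !W) || !W))
= Z && !Z || !!(Z || !(!Y && (!Y || !W) || !W))   (complement / identity)
= Z && !Z || Z || !(!Y && (!Y || !W) || !W)   (double negation)
= Z || !(!Y && (!Y || !W) || !W)   (complement / identity)
= Z || !(!Y || !W)   (absorption)
= Z || Y && W   (De Morgan)
This depends on W, Y, Z, so it is not a constant.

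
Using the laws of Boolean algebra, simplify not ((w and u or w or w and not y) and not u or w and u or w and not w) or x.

not w or x

not ((w and u or w or w and not y) and not u or w and u or w and not w) or x
= not ((w and u or w) and not u or w and u or w and not w) or x   [absorption]
= not ((w and u or w) and not u or w and u) or x   [complement / identity]
= not (w and not u or w and u) or x   [absorption]
= not w or x   [distribution]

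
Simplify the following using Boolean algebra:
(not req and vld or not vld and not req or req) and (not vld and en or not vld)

(not req and vld or not vld and not req or req) and (not vld and en or not vld)
= (not req and vld or not vld and not req or req) and not vld   (absorption)
= (not req or req) and not vld   (distribution)
= not vld   (complement / identity)

not vld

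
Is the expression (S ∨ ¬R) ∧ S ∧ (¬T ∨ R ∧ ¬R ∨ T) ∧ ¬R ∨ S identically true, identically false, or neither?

neither

(S ∨ ¬R) ∧ S ∧ (¬T ∨ R ∧ ¬R ∨ T) ∧ ¬R ∨ S
= (S ∨ ¬R) ∧ S ∧ (¬T ∨ T) ∧ ¬R ∨ S   [complement / identity]
= (S ∨ ¬R) ∧ S ∧ ¬R ∨ S   [complement / identity]
= S ∧ ¬R ∨ S   [absorption]
= S   [absorption]
This depends on S, so it is not a constant.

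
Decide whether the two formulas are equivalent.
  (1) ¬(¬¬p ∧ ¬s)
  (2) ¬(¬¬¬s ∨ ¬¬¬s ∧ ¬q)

No

E1: ¬(¬¬p ∧ ¬s)
    = ¬p ∨ s
E2: ¬(¬¬¬s ∨ ¬¬¬s ∧ ¬q)
    = ¬¬¬¬s
    = ¬¬s
    = s
These differ: at p=0, q=0, s=0, E1 = 1 but E2 = 0.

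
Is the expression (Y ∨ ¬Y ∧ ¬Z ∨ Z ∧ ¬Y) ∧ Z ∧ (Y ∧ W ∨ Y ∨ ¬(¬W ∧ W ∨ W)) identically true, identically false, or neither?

neither

(Y ∨ ¬Y ∧ ¬Z ∨ Z ∧ ¬Y) ∧ Z ∧ (Y ∧ W ∨ Y ∨ ¬(¬W ∧ W ∨ W))
= (Y ∨ ¬Y ∧ ¬Z ∨ Z ∧ ¬Y) ∧ Z ∧ (Y ∧ W ∨ Y ∨ ¬W)   (complement / identity)
= (Y ∨ ¬Y) ∧ Z ∧ (Y ∧ W ∨ Y ∨ ¬W)   (distribution)
= (Y ∨ ¬Y) ∧ Z ∧ (Y ∨ ¬W)   (absorption)
= Z ∧ (Y ∨ ¬W)   (complement / identity)
This depends on W, Y, Z, so it is not a constant.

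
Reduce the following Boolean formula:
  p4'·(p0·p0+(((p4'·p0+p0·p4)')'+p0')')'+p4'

p4'·(p0·p0+(((p4'·p0+p0·p4)')'+p0')')'+p4'
= p4'·(p0·p0+(p4'·p0+p0·p4)'·p0)'+p4'   (De Morgan)
= p4'·(p0·p0+p0'·p0)'+p4'   (distribution)
= p4'·p0'+p4'   (distribution)
= p4'   (absorption)

p4'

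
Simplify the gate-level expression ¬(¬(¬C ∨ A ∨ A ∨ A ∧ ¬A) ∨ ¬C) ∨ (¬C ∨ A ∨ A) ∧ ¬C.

¬C ∨ A

¬(¬(¬C ∨ A ∨ A ∨ A ∧ ¬A) ∨ ¬C) ∨ (¬C ∨ A ∨ A) ∧ ¬C
= (¬C ∨ A ∨ A ∨ A ∧ ¬A) ∧ C ∨ (¬C ∨ A ∨ A) ∧ ¬C   — De Morgan
= (¬C ∨ A ∨ A) ∧ C ∨ (¬C ∨ A ∨ A) ∧ ¬C   — complement / identity
= ¬C ∨ A ∨ A   — distribution
= ¬C ∨ A   — idempotence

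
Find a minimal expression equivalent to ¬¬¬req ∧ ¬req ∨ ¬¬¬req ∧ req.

¬req

¬¬¬req ∧ ¬req ∨ ¬¬¬req ∧ req
= ¬¬¬req   — distribution
= ¬req   — double negation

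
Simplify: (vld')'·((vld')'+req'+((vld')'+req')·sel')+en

(vld')'·((vld')'+req'+((vld')'+req')·sel')+en
= (vld')'·((vld')'+req')+en   — absorption
= (vld')'+en   — absorption
= vld+en   — double negation

vld+en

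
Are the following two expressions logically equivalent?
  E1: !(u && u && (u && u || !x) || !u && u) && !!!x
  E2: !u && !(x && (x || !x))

E1: !(u && u && (u && u || !x) || !u && u) && !!!x
    = !(u && u || !u && u) && !!!x
    = !(u && u || !u && u) && !x
    = !u && !x
E2: !u && !(x && (x || !x))
    = !u && !x
Both reduce to !u && !x, so they are equivalent.

Yes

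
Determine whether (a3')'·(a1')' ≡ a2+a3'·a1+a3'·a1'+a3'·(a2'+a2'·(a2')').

E1: (a3')'·(a1')'
    = (a3')'·a1   (double negation)
    = a3·a1   (double negation)
E2: a2+a3'·a1+a3'·a1'+a3'·(a2'+a2'·(a2')')
    = a2+a3'·a1+a3'·a1'+a3'·(a2'+a2'·a2)   (double negation)
    = a2+a3'+a3'·(a2'+a2'·a2)   (distribution)
    = a2+a3'+a3'·a2'   (complement / identity)
    = a2+a3'   (absorption)
These differ: at a1=0, a2=1, a3=0, E1 = 0 but E2 = 1.

No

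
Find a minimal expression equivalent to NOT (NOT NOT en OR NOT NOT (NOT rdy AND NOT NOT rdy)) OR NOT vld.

NOT (NOT NOT en OR NOT NOT (NOT rdy AND NOT NOT rdy)) OR NOT vld
= NOT en AND NOT (NOT rdy AND NOT NOT rdy) OR NOT vld   (De Morgan)
= NOT en AND (rdy OR NOT rdy) OR NOT vld   (De Morgan)
= NOT en OR NOT vld   (complement / identity)

NOT en OR NOT vld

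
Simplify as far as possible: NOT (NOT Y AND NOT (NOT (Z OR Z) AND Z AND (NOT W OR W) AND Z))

NOT (NOT Y AND NOT (NOT (Z OR Z) AND Z AND (NOT W OR W) AND Z))
= Y OR NOT (Z OR Z) AND Z AND (NOT W OR W) AND Z
= Y OR NOT (Z OR Z) AND Z AND Z
= Y OR NOT (Z OR Z) AND Z
= Y OR NOT Z AND Z
= Y

Y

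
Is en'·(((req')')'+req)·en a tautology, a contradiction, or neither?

en'·(((req')')'+req)·en
= en'·(req'+req)·en   [double negation]
= en'·en   [complement / identity]
= 0   [complement]

contradiction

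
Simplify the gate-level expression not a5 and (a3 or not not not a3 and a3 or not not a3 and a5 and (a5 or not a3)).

not a5 and (a3 or not not not a3 and a3 or not not a3 and a5 and (a5 or not a3))
= not a5 and (a3 or not a3 and a3 or not not a3 and a5 and (a5 or not a3))   (double negation)
= not a5 and (a3 or not a3 and a3 or a3 and a5 and (a5 or not a3))   (double negation)
= not a5 and (a3 or a3 and a5 and (a5 or not a3))   (complement / identity)
= not a5 and (a3 or a3 and a5)   (absorption)
= not a5 and a3   (absorption)

not a5 and a3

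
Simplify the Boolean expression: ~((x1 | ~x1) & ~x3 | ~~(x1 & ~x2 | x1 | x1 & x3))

x3 & ~x1

~((x1 | ~x1) & ~x3 | ~~(x1 & ~x2 | x1 | x1 & x3))
= ~((x1 | ~x1) & ~x3 | ~~(x1 | x1 & x3))   — absorption
= ~(~x3 | ~~(x1 | x1 & x3))   — complement / identity
= x3 & ~(x1 | x1 & x3)   — De Morgan
= x3 & ~x1   — absorption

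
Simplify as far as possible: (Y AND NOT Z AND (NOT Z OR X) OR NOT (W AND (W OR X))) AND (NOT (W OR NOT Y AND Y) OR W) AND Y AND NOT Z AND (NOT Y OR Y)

(Y AND NOT Z AND (NOT Z OR X) OR NOT (W AND (W OR X))) AND (NOT (W OR NOT Y AND Y) OR W) AND Y AND NOT Z AND (NOT Y OR Y)
= (Y AND NOT Z AND (NOT Z OR X) OR NOT (W AND (W OR X))) AND (NOT W OR W) AND Y AND NOT Z AND (NOT Y OR Y)   (complement / identity)
= (Y AND NOT Z AND (NOT Z OR X) OR NOT (W AND (W OR X))) AND Y AND NOT Z AND (NOT Y OR Y)   (complement / identity)
= (Y AND NOT Z OR NOT (W AND (W OR X))) AND Y AND NOT Z AND (NOT Y OR Y)   (absorption)
= (Y AND NOT Z OR NOT W) AND Y AND NOT Z AND (NOT Y OR Y)   (absorption)
= (Y AND NOT Z OR NOT W) AND Y AND NOT Z   (complement / identity)
= Y AND NOT Z   (absorption)

Y AND NOT Z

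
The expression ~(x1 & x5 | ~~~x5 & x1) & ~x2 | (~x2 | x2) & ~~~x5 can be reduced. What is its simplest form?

~x1 & ~x2 | ~x5

~(x1 & x5 | ~~~x5 & x1) & ~x2 | (~x2 | x2) & ~~~x5
= ~(x1 & x5 | ~~~x5 & x1) & ~x2 | ~~~x5
= ~(x1 & x5 | ~x5 & x1) & ~x2 | ~~~x5
= ~x1 & ~x2 | ~~~x5
= ~x1 & ~x2 | ~x5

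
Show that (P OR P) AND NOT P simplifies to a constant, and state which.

FALSE

(P OR P) AND NOT P
= P AND NOT P   — idempotence
= FALSE   — complement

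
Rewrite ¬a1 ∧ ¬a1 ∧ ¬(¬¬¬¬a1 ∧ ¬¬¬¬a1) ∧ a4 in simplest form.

¬a1 ∧ a4

¬a1 ∧ ¬a1 ∧ ¬(¬¬¬¬a1 ∧ ¬¬¬¬a1) ∧ a4
= ¬a1 ∧ ¬(¬¬¬¬a1 ∧ ¬¬¬¬a1) ∧ a4   (idempotence)
= ¬a1 ∧ ¬¬¬¬¬a1 ∧ a4   (idempotence)
= ¬a1 ∧ ¬¬¬a1 ∧ a4   (double negation)
= ¬a1 ∧ ¬a1 ∧ a4   (double negation)
= ¬a1 ∧ a4   (idempotence)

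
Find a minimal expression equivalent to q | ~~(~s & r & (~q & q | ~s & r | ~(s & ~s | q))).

q | ~~(~s & r & (~q & q | ~s & r | ~(s & ~s | q)))
= q | ~~(~s & r & (~q & q | ~s & r | ~q))   (complement / identity)
= q | ~~(~s & r & (~s & r | ~q))   (complement / identity)
= q | ~~(~s & r)   (absorption)
= q | ~s & r   (double negation)

q | ~s & r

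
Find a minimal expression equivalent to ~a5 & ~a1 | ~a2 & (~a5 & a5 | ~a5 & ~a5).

~a5 & ~a1 | ~a2 & (~a5 & a5 | ~a5 & ~a5)
= ~a5 & ~a1 | ~a2 & ~a5   — distribution
= ~a5 & (~a1 | ~a2)   — distribution

~a5 & (~a1 | ~a2)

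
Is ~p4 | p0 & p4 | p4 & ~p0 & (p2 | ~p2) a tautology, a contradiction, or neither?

tautology

~p4 | p0 & p4 | p4 & ~p0 & (p2 | ~p2)
= ~p4 | p0 & p4 | p4 & ~p0   — complement / identity
= ~p4 | p4   — distribution
= 1   — complement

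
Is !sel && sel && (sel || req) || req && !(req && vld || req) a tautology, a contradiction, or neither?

!sel && sel && (sel || req) || req && !(req && vld || req)
= !sel && sel && (sel || req) || req && !req
= !sel && sel || req && !req
= !sel && sel
= false

contradiction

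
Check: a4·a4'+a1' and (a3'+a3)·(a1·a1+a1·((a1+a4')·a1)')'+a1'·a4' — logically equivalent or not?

Yes

E1: a4·a4'+a1'
    = a1'   [complement / identity]
E2: (a3'+a3)·(a1·a1+a1·((a1+a4')·a1)')'+a1'·a4'
    = (a3'+a3)·(a1·a1+a1·a1')'+a1'·a4'   [absorption]
    = (a1·a1+a1·a1')'+a1'·a4'   [complement / identity]
    = a1'+a1'·a4'   [distribution]
    = a1'   [absorption]
Both reduce to a1', so they are equivalent.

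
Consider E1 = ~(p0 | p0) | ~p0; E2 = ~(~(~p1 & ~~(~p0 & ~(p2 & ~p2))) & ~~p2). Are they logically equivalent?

E1: ~(p0 | p0) | ~p0
    = ~p0 | ~p0   — idempotence
    = ~p0   — idempotence
E2: ~(~(~p1 & ~~(~p0 & ~(p2 & ~p2))) & ~~p2)
    = ~(~(~p1 & ~(p0 | p2 & ~p2)) & ~~p2)   — De Morgan
    = ~(~(~p1 & ~p0) & ~~p2)   — complement / identity
    = ~p1 & ~p0 | ~p2   — De Morgan
These differ: at p0=1, p1=1, p2=0, E1 = 0 but E2 = 1.

No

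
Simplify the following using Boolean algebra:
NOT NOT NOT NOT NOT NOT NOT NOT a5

a5

NOT NOT NOT NOT NOT NOT NOT NOT a5
= NOT NOT NOT NOT NOT NOT a5   [double negation]
= NOT NOT NOT NOT a5   [double negation]
= NOT NOT a5   [double negation]
= a5   [double negation]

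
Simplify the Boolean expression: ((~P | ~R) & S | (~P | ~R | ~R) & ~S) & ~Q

((~P | ~R) & S | (~P | ~R | ~R) & ~S) & ~Q
= ((~P | ~R) & S | (~P | ~R) & ~S) & ~Q   [idempotence]
= (~P | ~R) & ~Q   [distribution]

(~P | ~R) & ~Q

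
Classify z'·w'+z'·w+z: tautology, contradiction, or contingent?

z'·w'+z'·w+z
= z'+z   (distribution)
= 1   (complement)

tautology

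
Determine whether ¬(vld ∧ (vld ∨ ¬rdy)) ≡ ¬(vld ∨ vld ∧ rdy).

Yes

E1: ¬(vld ∧ (vld ∨ ¬rdy))
    = ¬vld
E2: ¬(vld ∨ vld ∧ rdy)
    = ¬vld
Both reduce to ¬vld, so they are equivalent.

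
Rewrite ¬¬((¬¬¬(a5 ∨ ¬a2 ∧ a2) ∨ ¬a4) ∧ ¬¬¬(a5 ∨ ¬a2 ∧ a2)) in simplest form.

¬a5

¬¬((¬¬¬(a5 ∨ ¬a2 ∧ a2) ∨ ¬a4) ∧ ¬¬¬(a5 ∨ ¬a2 ∧ a2))
= ¬¬¬¬¬(a5 ∨ ¬a2 ∧ a2)   [absorption]
= ¬¬¬¬¬a5   [complement / identity]
= ¬¬¬a5   [double negation]
= ¬a5   [double negation]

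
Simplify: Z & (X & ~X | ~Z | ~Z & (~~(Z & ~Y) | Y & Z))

0

Z & (X & ~X | ~Z | ~Z & (~~(Z & ~Y) | Y & Z))
= Z & (X & ~X | ~Z | ~Z & (Z & ~Y | Y & Z))   — double negation
= Z & (X & ~X | ~Z | ~Z & Z)   — distribution
= Z & (X & ~X | ~Z)   — complement / identity
= Z & ~Z   — complement / identity
= 0   — complement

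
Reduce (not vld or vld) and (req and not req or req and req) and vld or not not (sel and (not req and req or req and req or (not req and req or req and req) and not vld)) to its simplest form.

req and (vld or sel)

(not vld or vld) and (req and not req or req and req) and vld or not not (sel and (not req and req or req and req or (not req and req or req and req) and not vld))
= (not vld or vld) and (req and not req or req and req) and vld or not not (sel and (not req and req or req and req))   [absorption]
= (req and not req or req and req) and vld or not not (sel and (not req and req or req and req))   [complement / identity]
= (req and not req or req and req) and vld or not not (sel and req)   [distribution]
= (req and not req or req and req) and vld or sel and req   [double negation]
= req and vld or sel and req   [distribution]
= req and (vld or sel)   [distribution]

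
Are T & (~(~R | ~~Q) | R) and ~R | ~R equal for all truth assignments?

No

E1: T & (~(~R | ~~Q) | R)
    = T & (R & ~Q | R)   (De Morgan)
    = T & R   (absorption)
E2: ~R | ~R
    = ~R   (idempotence)
These differ: at Q=0, R=0, T=0, E1 = 0 but E2 = 1.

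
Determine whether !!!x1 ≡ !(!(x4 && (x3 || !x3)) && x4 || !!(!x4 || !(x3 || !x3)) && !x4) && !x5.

No

E1: !!!x1
    = !x1   (double negation)
E2: !(!(x4 && (x3 || !x3)) && x4 || !!(!x4 || !(x3 || !x3)) && !x4) && !x5
    = !(!(x4 && (x3 || !x3)) && x4 || !(x4 && (x3 || !x3)) && !x4) && !x5   (De Morgan)
    = !!(x4 && (x3 || !x3)) && !x5   (distribution)
    = x4 && (x3 || !x3) && !x5   (double negation)
    = x4 && !x5   (complement / identity)
These differ: at x1=0, x3=0, x4=0, x5=1, E1 = 1 but E2 = 0.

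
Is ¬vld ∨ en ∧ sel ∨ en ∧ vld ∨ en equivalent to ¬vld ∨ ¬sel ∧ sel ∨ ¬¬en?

E1: ¬vld ∨ en ∧ sel ∨ en ∧ vld ∨ en
    = ¬vld ∨ en ∧ sel ∨ en   [absorption]
    = ¬vld ∨ en   [absorption]
E2: ¬vld ∨ ¬sel ∧ sel ∨ ¬¬en
    = ¬vld ∨ ¬¬en   [complement / identity]
    = ¬vld ∨ en   [double negation]
Both reduce to ¬vld ∨ en, so they are equivalent.

Yes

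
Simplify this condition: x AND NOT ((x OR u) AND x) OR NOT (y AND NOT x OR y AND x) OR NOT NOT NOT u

NOT y OR NOT u

x AND NOT ((x OR u) AND x) OR NOT (y AND NOT x OR y AND x) OR NOT NOT NOT u
= x AND NOT ((x OR u) AND x) OR NOT (y AND NOT x OR y AND x) OR NOT u   (double negation)
= x AND NOT ((x OR u) AND x) OR NOT y OR NOT u   (distribution)
= x AND NOT x OR NOT y OR NOT u   (absorption)
= NOT y OR NOT u   (complement / identity)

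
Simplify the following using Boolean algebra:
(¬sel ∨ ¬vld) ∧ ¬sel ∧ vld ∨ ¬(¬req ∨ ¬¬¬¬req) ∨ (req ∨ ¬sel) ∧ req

¬sel ∧ vld ∨ req

(¬sel ∨ ¬vld) ∧ ¬sel ∧ vld ∨ ¬(¬req ∨ ¬¬¬¬req) ∨ (req ∨ ¬sel) ∧ req
= (¬sel ∨ ¬vld) ∧ ¬sel ∧ vld ∨ ¬(¬req ∨ ¬¬req) ∨ (req ∨ ¬sel) ∧ req
= (¬sel ∨ ¬vld) ∧ ¬sel ∧ vld ∨ req ∧ ¬req ∨ (req ∨ ¬sel) ∧ req
= ¬sel ∧ vld ∨ req ∧ ¬req ∨ (req ∨ ¬sel) ∧ req
= ¬sel ∧ vld ∨ (req ∨ ¬sel) ∧ req
= ¬sel ∧ vld ∨ req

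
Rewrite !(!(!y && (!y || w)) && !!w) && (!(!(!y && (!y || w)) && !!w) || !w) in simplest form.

!y || !w

!(!(!y && (!y || w)) && !!w) && (!(!(!y && (!y || w)) && !!w) || !w)
= !(!(!y && (!y || w)) && !!w)
= !y && (!y || w) || !w
= !y || !w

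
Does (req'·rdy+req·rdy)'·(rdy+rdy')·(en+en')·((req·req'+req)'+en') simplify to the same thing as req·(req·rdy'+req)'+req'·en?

E1: (req'·rdy+req·rdy)'·(rdy+rdy')·(en+en')·((req·req'+req)'+en')
    = (req'·rdy+req·rdy)'·(rdy+rdy')·(en+en')·(req'+en')   [complement / identity]
    = (req'·rdy+req·rdy)'·(en+en')·(req'+en')   [complement / identity]
    = (req'·rdy+req·rdy)'·(req'+en')   [complement / identity]
    = rdy'·(req'+en')   [distribution]
E2: req·(req·rdy'+req)'+req'·en
    = req·req'+req'·en   [absorption]
    = req'·en   [complement / identity]
These differ: at en=0, rdy=0, req=0, E1 = 1 but E2 = 0.

No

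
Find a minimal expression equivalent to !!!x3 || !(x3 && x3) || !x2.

!x3 || !x2

!!!x3 || !(x3 && x3) || !x2
= !!!x3 || !x3 || !x2   — idempotence
= !x3 || !x3 || !x2   — double negation
= !x3 || !x2   — idempotence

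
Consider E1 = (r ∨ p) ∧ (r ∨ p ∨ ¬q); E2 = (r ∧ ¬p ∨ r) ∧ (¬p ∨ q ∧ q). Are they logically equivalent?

No

E1: (r ∨ p) ∧ (r ∨ p ∨ ¬q)
    = r ∨ p   [absorption]
E2: (r ∧ ¬p ∨ r) ∧ (¬p ∨ q ∧ q)
    = r ∧ (¬p ∨ q ∧ q)   [absorption]
    = r ∧ (¬p ∨ q)   [idempotence]
These differ: at p=1, q=0, r=0, E1 = 1 but E2 = 0.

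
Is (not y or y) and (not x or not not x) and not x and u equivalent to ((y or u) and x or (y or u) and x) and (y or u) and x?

No

E1: (not y or y) and (not x or not not x) and not x and u
    = (not y or y) and (not x or x) and not x and u   (double negation)
    = (not x or x) and not x and u   (complement / identity)
    = not x and u   (complement / identity)
E2: ((y or u) and x or (y or u) and x) and (y or u) and x
    = (y or u) and x and (y or u) and x   (idempotence)
    = (y or u) and x   (idempotence)
These differ: at u=1, x=1, y=1, E1 = 0 but E2 = 1.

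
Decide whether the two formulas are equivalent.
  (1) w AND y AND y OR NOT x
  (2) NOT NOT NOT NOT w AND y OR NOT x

E1: w AND y AND y OR NOT x
    = w AND y OR NOT x   (idempotence)
E2: NOT NOT NOT NOT w AND y OR NOT x
    = NOT NOT w AND y OR NOT x   (double negation)
    = w AND y OR NOT x   (double negation)
Both reduce to w AND y OR NOT x, so they are equivalent.

Yes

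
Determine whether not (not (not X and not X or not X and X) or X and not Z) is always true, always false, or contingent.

contingent

not (not (not X and not X or not X and X) or X and not Z)
= not (not not X or X and not Z)   [distribution]
= not (X or X and not Z)   [double negation]
= not X   [absorption]
This depends on X, so it is not a constant.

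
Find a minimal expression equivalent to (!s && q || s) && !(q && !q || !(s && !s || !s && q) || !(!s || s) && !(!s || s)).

(!s && q || s) && !(q && !q || !(s && !s || !s && q) || !(!s || s) && !(!s || s))
= (!s && q || s) && !(q && !q || !(s && !s || !s && q) || !(!s || s))   [idempotence]
= (!s && q || s) && !(!(s && !s || !s && q) || !(!s || s))   [complement / identity]
= (!s && q || s) && (s && !s || !s && q) && (!s || s)   [De Morgan]
= (!s && q || s) && (s && !s || !s && q)   [complement / identity]
= (!s && q || s) && !s && q   [complement / identity]
= !s && q   [absorption]

!s && q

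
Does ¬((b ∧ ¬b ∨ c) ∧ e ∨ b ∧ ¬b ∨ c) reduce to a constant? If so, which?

no

¬((b ∧ ¬b ∨ c) ∧ e ∨ b ∧ ¬b ∨ c)
= ¬(b ∧ ¬b ∨ c)   — absorption
= ¬c   — complement / identity
This depends on c, so it is not a constant.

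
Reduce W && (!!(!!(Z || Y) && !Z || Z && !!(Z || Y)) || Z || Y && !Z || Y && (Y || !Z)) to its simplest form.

W && (!!(!!(Z || Y) && !Z || Z && !!(Z || Y)) || Z || Y && !Z || Y && (Y || !Z))
= W && (!!!!(Z || Y) || Z || Y && !Z || Y && (Y || !Z))
= W && (!!(Z || Y) || Z || Y && !Z || Y && (Y || !Z))
= W && (!!(Z || Y) || Z || Y && !Z || Y)
= W && (Z || Y || Z || Y && !Z || Y)
= W && (Z || Y || Z || Y)
= W && (Z || Y)

W && (Z || Y)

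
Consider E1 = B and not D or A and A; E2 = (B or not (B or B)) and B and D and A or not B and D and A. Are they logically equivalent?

No

E1: B and not D or A and A
    = B and not D or A   — idempotence
E2: (B or not (B or B)) and B and D and A or not B and D and A
    = (B or not B) and B and D and A or not B and D and A   — idempotence
    = B and D and A or not B and D and A   — complement / identity
    = D and A   — distribution
These differ: at A=1, B=1, D=0, E1 = 1 but E2 = 0.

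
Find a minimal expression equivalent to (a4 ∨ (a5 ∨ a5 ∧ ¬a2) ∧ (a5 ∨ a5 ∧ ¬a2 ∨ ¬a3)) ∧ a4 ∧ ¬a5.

(a4 ∨ (a5 ∨ a5 ∧ ¬a2) ∧ (a5 ∨ a5 ∧ ¬a2 ∨ ¬a3)) ∧ a4 ∧ ¬a5
= (a4 ∨ a5 ∨ a5 ∧ ¬a2) ∧ a4 ∧ ¬a5   (absorption)
= (a4 ∨ a5) ∧ a4 ∧ ¬a5   (absorption)
= a4 ∧ ¬a5   (absorption)

a4 ∧ ¬a5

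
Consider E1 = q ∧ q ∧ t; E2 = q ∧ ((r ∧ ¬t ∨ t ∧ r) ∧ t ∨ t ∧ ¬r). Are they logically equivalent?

E1: q ∧ q ∧ t
    = q ∧ t   (idempotence)
E2: q ∧ ((r ∧ ¬t ∨ t ∧ r) ∧ t ∨ t ∧ ¬r)
    = q ∧ (r ∧ t ∨ t ∧ ¬r)   (distribution)
    = q ∧ t   (distribution)
Both reduce to q ∧ t, so they are equivalent.

Yes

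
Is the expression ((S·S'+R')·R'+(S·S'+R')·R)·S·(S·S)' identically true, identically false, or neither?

((S·S'+R')·R'+(S·S'+R')·R)·S·(S·S)'
= ((S·S'+R')·R'+(S·S'+R')·R)·S·S'   (idempotence)
= (S·S'+R')·S·S'   (distribution)
= S·S'   (absorption)
= 0   (complement)

identically false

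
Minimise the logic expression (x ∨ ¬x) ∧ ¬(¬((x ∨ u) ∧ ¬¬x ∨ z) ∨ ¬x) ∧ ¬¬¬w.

x ∧ ¬w

(x ∨ ¬x) ∧ ¬(¬((x ∨ u) ∧ ¬¬x ∨ z) ∨ ¬x) ∧ ¬¬¬w
= (x ∨ ¬x) ∧ ¬(¬((x ∨ u) ∧ x ∨ z) ∨ ¬x) ∧ ¬¬¬w   [double negation]
= (x ∨ ¬x) ∧ ¬(¬((x ∨ u) ∧ x ∨ z) ∨ ¬x) ∧ ¬w   [double negation]
= (x ∨ ¬x) ∧ ¬(¬(x ∨ z) ∨ ¬x) ∧ ¬w   [absorption]
= (x ∨ ¬x) ∧ (x ∨ z) ∧ x ∧ ¬w   [De Morgan]
= (x ∨ z) ∧ x ∧ ¬w   [complement / identity]
= x ∧ ¬w   [absorption]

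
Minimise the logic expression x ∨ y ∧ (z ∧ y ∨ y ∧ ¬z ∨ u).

x ∨ y ∧ (z ∧ y ∨ y ∧ ¬z ∨ u)
= x ∨ y ∧ (y ∨ u)
= x ∨ y

x ∨ y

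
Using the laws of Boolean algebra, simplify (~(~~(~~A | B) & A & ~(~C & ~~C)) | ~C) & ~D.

(~A | ~C) & ~D

(~(~~(~~A | B) & A & ~(~C & ~~C)) | ~C) & ~D
= (~(~~(A | B) & A & ~(~C & ~~C)) | ~C) & ~D   (double negation)
= (~(~~(A | B) & A & (C | ~C)) | ~C) & ~D   (De Morgan)
= (~(~~(A | B) & A) | ~C) & ~D   (complement / identity)
= (~((A | B) & A) | ~C) & ~D   (double negation)
= (~A | ~C) & ~D   (absorption)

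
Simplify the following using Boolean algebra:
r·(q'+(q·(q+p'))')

r·(q'+(q·(q+p'))')
= r·(q'+q')   (absorption)
= r·q'   (idempotence)

r·q'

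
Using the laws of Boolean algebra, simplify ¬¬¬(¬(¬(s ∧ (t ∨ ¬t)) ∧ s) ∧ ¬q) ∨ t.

¬¬¬(¬(¬(s ∧ (t ∨ ¬t)) ∧ s) ∧ ¬q) ∨ t
= ¬¬(¬(s ∧ (t ∨ ¬t)) ∧ s ∨ q) ∨ t   (De Morgan)
= ¬¬(¬s ∧ s ∨ q) ∨ t   (complement / identity)
= ¬s ∧ s ∨ q ∨ t   (double negation)
= q ∨ t   (complement / identity)

q ∨ t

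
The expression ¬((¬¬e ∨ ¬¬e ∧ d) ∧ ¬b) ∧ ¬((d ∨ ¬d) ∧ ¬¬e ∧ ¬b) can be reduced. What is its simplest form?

¬((¬¬e ∨ ¬¬e ∧ d) ∧ ¬b) ∧ ¬((d ∨ ¬d) ∧ ¬¬e ∧ ¬b)
= ¬((¬¬e ∨ ¬¬e ∧ d) ∧ ¬b) ∧ ¬(¬¬e ∧ ¬b)   — complement / identity
= ¬(¬¬e ∧ ¬b) ∧ ¬(¬¬e ∧ ¬b)   — absorption
= ¬(¬¬e ∧ ¬b)   — idempotence
= ¬e ∨ b   — De Morgan

¬e ∨ b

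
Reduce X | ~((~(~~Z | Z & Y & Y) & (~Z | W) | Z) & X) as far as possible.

X | ~((~(~~Z | Z & Y & Y) & (~Z | W) | Z) & X)
= X | ~((~(~~Z | Z & Y) & (~Z | W) | Z) & X)   (idempotence)
= X | ~((~(Z | Z & Y) & (~Z | W) | Z) & X)   (double negation)
= X | ~((~Z & (~Z | W) | Z) & X)   (absorption)
= X | ~((~Z | Z) & X)   (absorption)
= X | ~X   (complement / identity)
= 1   (complement)

1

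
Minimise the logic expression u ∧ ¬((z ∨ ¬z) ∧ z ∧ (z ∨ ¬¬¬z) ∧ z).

u ∧ ¬((z ∨ ¬z) ∧ z ∧ (z ∨ ¬¬¬z) ∧ z)
= u ∧ ¬((z ∨ ¬z) ∧ z ∧ (z ∨ ¬z) ∧ z)   — double negation
= u ∧ ¬((z ∨ ¬z) ∧ z)   — idempotence
= u ∧ ¬z   — complement / identity

u ∧ ¬z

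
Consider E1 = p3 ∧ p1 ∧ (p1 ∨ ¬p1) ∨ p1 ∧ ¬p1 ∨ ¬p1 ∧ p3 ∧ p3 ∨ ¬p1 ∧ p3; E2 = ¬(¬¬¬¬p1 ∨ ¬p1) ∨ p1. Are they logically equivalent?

E1: p3 ∧ p1 ∧ (p1 ∨ ¬p1) ∨ p1 ∧ ¬p1 ∨ ¬p1 ∧ p3 ∧ p3 ∨ ¬p1 ∧ p3
    = p3 ∧ p1 ∨ p1 ∧ ¬p1 ∨ ¬p1 ∧ p3 ∧ p3 ∨ ¬p1 ∧ p3   — complement / identity
    = p3 ∧ p1 ∨ ¬p1 ∧ p3 ∧ p3 ∨ ¬p1 ∧ p3   — complement / identity
    = p3 ∧ p1 ∨ ¬p1 ∧ p3   — absorption
    = p3   — distribution
E2: ¬(¬¬¬¬p1 ∨ ¬p1) ∨ p1
    = ¬¬¬p1 ∧ p1 ∨ p1   — De Morgan
    = ¬p1 ∧ p1 ∨ p1   — double negation
    = p1   — complement / identity
These differ: at p1=0, p3=1, E1 = 1 but E2 = 0.

No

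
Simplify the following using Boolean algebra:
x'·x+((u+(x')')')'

u+x

x'·x+((u+(x')')')'
= ((u+(x')')')'
= u+(x')'
= u+x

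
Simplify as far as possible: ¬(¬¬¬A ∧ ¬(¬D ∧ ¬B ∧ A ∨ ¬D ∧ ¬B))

¬(¬¬¬A ∧ ¬(¬D ∧ ¬B ∧ A ∨ ¬D ∧ ¬B))
= ¬(¬A ∧ ¬(¬D ∧ ¬B ∧ A ∨ ¬D ∧ ¬B))
= A ∨ ¬D ∧ ¬B ∧ A ∨ ¬D ∧ ¬B
= A ∨ ¬D ∧ ¬B

A ∨ ¬D ∧ ¬B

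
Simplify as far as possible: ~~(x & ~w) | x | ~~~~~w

~~(x & ~w) | x | ~~~~~w
= ~~(x & ~w) | x | ~~~w
= x & ~w | x | ~~~w
= x | ~~~w
= x | ~w

x | ~w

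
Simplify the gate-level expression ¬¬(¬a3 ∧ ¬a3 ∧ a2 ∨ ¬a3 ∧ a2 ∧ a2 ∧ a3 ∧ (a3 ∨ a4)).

¬a3 ∧ a2

¬¬(¬a3 ∧ ¬a3 ∧ a2 ∨ ¬a3 ∧ a2 ∧ a2 ∧ a3 ∧ (a3 ∨ a4))
= ¬a3 ∧ ¬a3 ∧ a2 ∨ ¬a3 ∧ a2 ∧ a2 ∧ a3 ∧ (a3 ∨ a4)
= ¬a3 ∧ ¬a3 ∧ a2 ∨ ¬a3 ∧ a2 ∧ a2 ∧ a3
= ¬a3 ∧ ¬a3 ∧ a2 ∨ ¬a3 ∧ a2 ∧ a3
= ¬a3 ∧ a2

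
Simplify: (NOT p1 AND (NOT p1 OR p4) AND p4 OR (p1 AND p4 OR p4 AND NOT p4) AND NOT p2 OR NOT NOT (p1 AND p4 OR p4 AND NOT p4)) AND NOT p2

p4 AND NOT p2

(NOT p1 AND (NOT p1 OR p4) AND p4 OR (p1 AND p4 OR p4 AND NOT p4) AND NOT p2 OR NOT NOT (p1 AND p4 OR p4 AND NOT p4)) AND NOT p2
= (NOT p1 AND (NOT p1 OR p4) AND p4 OR (p1 AND p4 OR p4 AND NOT p4) AND NOT p2 OR p1 AND p4 OR p4 AND NOT p4) AND NOT p2   — double negation
= (NOT p1 AND (NOT p1 OR p4) AND p4 OR p1 AND p4 OR p4 AND NOT p4) AND NOT p2   — absorption
= (NOT p1 AND p4 OR p1 AND p4 OR p4 AND NOT p4) AND NOT p2   — absorption
= (NOT p1 AND p4 OR p1 AND p4) AND NOT p2   — complement / identity
= p4 AND NOT p2   — distribution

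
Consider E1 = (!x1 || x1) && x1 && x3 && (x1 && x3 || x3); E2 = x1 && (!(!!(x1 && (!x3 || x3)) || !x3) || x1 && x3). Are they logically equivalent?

E1: (!x1 || x1) && x1 && x3 && (x1 && x3 || x3)
    = x1 && x3 && (x1 && x3 || x3)
    = x1 && x3
E2: x1 && (!(!!(x1 && (!x3 || x3)) || !x3) || x1 && x3)
    = x1 && (!(!!x1 || !x3) || x1 && x3)
    = x1 && (!x1 && x3 || x1 && x3)
    = x1 && x3
Both reduce to x1 && x3, so they are equivalent.

Yes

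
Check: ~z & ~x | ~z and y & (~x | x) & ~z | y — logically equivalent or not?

E1: ~z & ~x | ~z
    = ~z   (absorption)
E2: y & (~x | x) & ~z | y
    = y & ~z | y   (complement / identity)
    = y   (absorption)
These differ: at x=0, y=0, z=0, E1 = 1 but E2 = 0.

No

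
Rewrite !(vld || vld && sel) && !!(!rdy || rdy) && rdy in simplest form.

!(vld || vld && sel) && !!(!rdy || rdy) && rdy
= !(vld || vld && sel) && (!rdy || rdy) && rdy
= !vld && (!rdy || rdy) && rdy
= !vld && rdy

!vld && rdy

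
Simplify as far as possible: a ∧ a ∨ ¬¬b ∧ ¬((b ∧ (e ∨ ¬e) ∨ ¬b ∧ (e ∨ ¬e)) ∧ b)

a ∧ a ∨ ¬¬b ∧ ¬((b ∧ (e ∨ ¬e) ∨ ¬b ∧ (e ∨ ¬e)) ∧ b)
= a ∧ a ∨ ¬¬b ∧ ¬((e ∨ ¬e) ∧ b)
= a ∧ a ∨ ¬¬b ∧ ¬b
= a ∧ a ∨ b ∧ ¬b
= a ∧ a
= a

a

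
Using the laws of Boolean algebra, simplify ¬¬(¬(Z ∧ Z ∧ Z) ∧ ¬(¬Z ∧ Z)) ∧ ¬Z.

¬¬(¬(Z ∧ Z ∧ Z) ∧ ¬(¬Z ∧ Z)) ∧ ¬Z
= ¬¬(¬(Z ∧ Z) ∧ ¬(¬Z ∧ Z)) ∧ ¬Z
= ¬(Z ∧ Z ∨ ¬Z ∧ Z) ∧ ¬Z
= ¬Z ∧ ¬Z
= ¬Z

¬Z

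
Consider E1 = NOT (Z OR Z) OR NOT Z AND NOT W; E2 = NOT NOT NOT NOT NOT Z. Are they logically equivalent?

E1: NOT (Z OR Z) OR NOT Z AND NOT W
    = NOT Z OR NOT Z AND NOT W   [idempotence]
    = NOT Z   [absorption]
E2: NOT NOT NOT NOT NOT Z
    = NOT NOT NOT Z   [double negation]
    = NOT Z   [double negation]
Both reduce to NOT Z, so they are equivalent.

Yes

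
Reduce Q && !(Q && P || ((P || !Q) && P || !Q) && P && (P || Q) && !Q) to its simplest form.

Q && !P

Q && !(Q && P || ((P || !Q) && P || !Q) && P && (P || Q) && !Q)
= Q && !(Q && P || (P || !Q) && P && (P || Q) && !Q)   — absorption
= Q && !(Q && P || (P || !Q) && P && !Q)   — absorption
= Q && !(Q && P || P && !Q)   — absorption
= Q && !P   — distribution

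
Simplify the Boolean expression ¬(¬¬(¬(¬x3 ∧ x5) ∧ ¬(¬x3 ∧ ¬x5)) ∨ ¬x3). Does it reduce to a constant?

False

¬(¬¬(¬(¬x3 ∧ x5) ∧ ¬(¬x3 ∧ ¬x5)) ∨ ¬x3)
= ¬(¬(¬x3 ∧ x5 ∨ ¬x3 ∧ ¬x5) ∨ ¬x3)
= ¬(¬¬x3 ∨ ¬x3)
= ¬x3 ∧ x3
= False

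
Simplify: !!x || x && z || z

x || z

!!x || x && z || z
= x || x && z || z   (double negation)
= x || z   (absorption)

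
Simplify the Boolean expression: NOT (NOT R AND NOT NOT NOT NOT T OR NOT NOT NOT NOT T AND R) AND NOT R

NOT (NOT R AND NOT NOT NOT NOT T OR NOT NOT NOT NOT T AND R) AND NOT R
= NOT ((NOT R OR R) AND NOT NOT NOT NOT T) AND NOT R   [distribution]
= NOT NOT NOT NOT NOT T AND NOT R   [complement / identity]
= NOT NOT NOT T AND NOT R   [double negation]
= NOT T AND NOT R   [double negation]

NOT T AND NOT R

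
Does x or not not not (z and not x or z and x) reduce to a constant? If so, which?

no

x or not not not (z and not x or z and x)
= x or not (z and not x or z and x)   (double negation)
= x or not z   (distribution)
This depends on x, z, so it is not a constant.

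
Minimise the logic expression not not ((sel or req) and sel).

sel

not not ((sel or req) and sel)
= not not sel   (absorption)
= sel   (double negation)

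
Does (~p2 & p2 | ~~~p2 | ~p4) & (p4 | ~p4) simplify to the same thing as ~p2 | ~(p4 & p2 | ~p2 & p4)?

Yes

E1: (~p2 & p2 | ~~~p2 | ~p4) & (p4 | ~p4)
    = ~p2 & p2 | ~~~p2 | ~p4
    = ~~~p2 | ~p4
    = ~p2 | ~p4
E2: ~p2 | ~(p4 & p2 | ~p2 & p4)
    = ~p2 | ~p4
Both reduce to ~p2 | ~p4, so they are equivalent.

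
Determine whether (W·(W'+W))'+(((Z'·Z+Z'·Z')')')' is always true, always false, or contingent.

(W·(W'+W))'+(((Z'·Z+Z'·Z')')')'
= W'+(((Z'·Z+Z'·Z')')')'
= W'+(Z'·Z+Z'·Z')'
= W'+(Z')'
= W'+Z
This depends on W, Z, so it is not a constant.

contingent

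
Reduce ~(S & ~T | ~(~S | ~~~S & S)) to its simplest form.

~(S & ~T | ~(~S | ~~~S & S))
= ~(S & ~T | ~(~S | ~S & S))   [double negation]
= ~(S & ~T | ~~S)   [complement / identity]
= ~(S & ~T | S)   [double negation]
= ~S   [absorption]

~S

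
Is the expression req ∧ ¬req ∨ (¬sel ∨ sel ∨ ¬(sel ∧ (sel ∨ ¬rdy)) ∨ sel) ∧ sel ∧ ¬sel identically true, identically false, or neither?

identically false

req ∧ ¬req ∨ (¬sel ∨ sel ∨ ¬(sel ∧ (sel ∨ ¬rdy)) ∨ sel) ∧ sel ∧ ¬sel
= req ∧ ¬req ∨ (¬sel ∨ sel ∨ ¬sel ∨ sel) ∧ sel ∧ ¬sel   (absorption)
= (¬sel ∨ sel ∨ ¬sel ∨ sel) ∧ sel ∧ ¬sel   (complement / identity)
= (¬sel ∨ sel) ∧ sel ∧ ¬sel   (idempotence)
= sel ∧ ¬sel   (complement / identity)
= False   (complement)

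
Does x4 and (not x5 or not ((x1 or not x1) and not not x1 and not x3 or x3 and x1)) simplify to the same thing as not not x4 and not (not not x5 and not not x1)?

Yes

E1: x4 and (not x5 or not ((x1 or not x1) and not not x1 and not x3 or x3 and x1))
    = x4 and (not x5 or not ((x1 or not x1) and x1 and not x3 or x3 and x1))   (double negation)
    = x4 and (not x5 or not (x1 and not x3 or x3 and x1))   (complement / identity)
    = x4 and (not x5 or not x1)   (distribution)
E2: not not x4 and not (not not x5 and not not x1)
    = x4 and not (not not x5 and not not x1)   (double negation)
    = x4 and (not x5 or not x1)   (De Morgan)
Both reduce to x4 and (not x5 or not x1), so they are equivalent.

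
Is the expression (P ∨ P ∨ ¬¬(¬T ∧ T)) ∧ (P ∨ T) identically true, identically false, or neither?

(P ∨ P ∨ ¬¬(¬T ∧ T)) ∧ (P ∨ T)
= (P ∨ P ∨ ¬T ∧ T) ∧ (P ∨ T)   — double negation
= (P ∨ P) ∧ (P ∨ T)   — complement / identity
= P ∧ T ∨ P   — distribution
= P   — absorption
This depends on P, so it is not a constant.

neither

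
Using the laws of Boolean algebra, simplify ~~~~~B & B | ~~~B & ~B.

~~~~~B & B | ~~~B & ~B
= ~~~B & B | ~~~B & ~B   — double negation
= ~~~B   — distribution
= ~B   — double negation

~B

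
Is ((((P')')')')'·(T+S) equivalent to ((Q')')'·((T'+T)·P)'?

E1: ((((P')')')')'·(T+S)
    = ((P')')'·(T+S)
    = P'·(T+S)
E2: ((Q')')'·((T'+T)·P)'
    = ((Q')')'·P'
    = Q'·P'
These differ: at P=0, Q=1, S=1, T=1, E1 = 1 but E2 = 0.

No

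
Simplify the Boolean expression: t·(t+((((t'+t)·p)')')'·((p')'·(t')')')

t·(t+((((t'+t)·p)')')'·((p')'·(t')')')
= t·(t+((t'+t)·p)'·((p')'·(t')')')   — double negation
= t·(t+p'·((p')'·(t')')')   — complement / identity
= t·(t+p'·(p'+t'))   — De Morgan
= t·(t+p')   — absorption
= t   — absorption

t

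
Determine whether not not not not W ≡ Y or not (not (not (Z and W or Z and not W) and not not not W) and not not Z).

E1: not not not not W
    = not not W   — double negation
    = W   — double negation
E2: Y or not (not (not (Z and W or Z and not W) and not not not W) and not not Z)
    = Y or not (not (not Z and not not not W) and not not Z)   — distribution
    = Y or not (not (not Z and not W) and not not Z)   — double negation
    = Y or not Z and not W or not Z   — De Morgan
    = Y or not Z   — absorption
These differ: at W=0, Y=1, Z=0, E1 = 0 but E2 = 1.

No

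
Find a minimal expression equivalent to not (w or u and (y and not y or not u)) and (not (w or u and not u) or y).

not w

not (w or u and (y and not y or not u)) and (not (w or u and not u) or y)
= not (w or u and not u) and (not (w or u and not u) or y)   — complement / identity
= not (w or u and not u)   — absorption
= not w   — complement / identity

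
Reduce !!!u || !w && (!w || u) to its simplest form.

!!!u || !w && (!w || u)
= !!!u || !w   [absorption]
= !u || !w   [double negation]

!u || !w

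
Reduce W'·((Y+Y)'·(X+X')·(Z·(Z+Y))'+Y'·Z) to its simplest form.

W'·((Y+Y)'·(X+X')·(Z·(Z+Y))'+Y'·Z)
= W'·(Y'·(X+X')·(Z·(Z+Y))'+Y'·Z)   [idempotence]
= W'·(Y'·(X+X')·Z'+Y'·Z)   [absorption]
= W'·(Y'·Z'+Y'·Z)   [complement / identity]
= W'·Y'   [distribution]

W'·Y'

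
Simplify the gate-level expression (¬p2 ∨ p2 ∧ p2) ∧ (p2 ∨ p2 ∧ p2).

p2

(¬p2 ∨ p2 ∧ p2) ∧ (p2 ∨ p2 ∧ p2)
= p2 ∧ p2 ∨ ¬p2 ∧ p2   — distribution
= p2   — distribution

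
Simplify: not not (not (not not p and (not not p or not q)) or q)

not not (not (not not p and (not not p or not q)) or q)
= not not (not not not p or q)   (absorption)
= not not not p or q   (double negation)
= not p or q   (double negation)

not p or q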